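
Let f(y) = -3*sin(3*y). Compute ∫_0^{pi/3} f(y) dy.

-2

An antiderivative is F(y) = cos(3*y).
Then F(pi/3) - F(0) = (-1) - (1) = -2.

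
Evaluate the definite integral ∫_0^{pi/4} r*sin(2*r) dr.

Integrate by parts once (u = r, dv = sin(2*r) dr).
An antiderivative is F(r) = -r*cos(2*r)/2 + sin(2*r)/4.
Then F(pi/4) - F(0) = (1/4) - (0) = 1/4.

1/4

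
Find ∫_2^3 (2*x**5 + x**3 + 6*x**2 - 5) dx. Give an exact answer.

By the power rule, an antiderivative is F(x) = x**6/3 + x**4/4 + 2*x**3 - 5*x.
Then F(3) - F(2) = (1209/4) - (94/3) = 3251/12.

3251/12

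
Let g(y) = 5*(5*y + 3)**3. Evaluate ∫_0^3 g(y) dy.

104895/4

Let u = 5*y + 3, so du = 5 dy. When y = 0, u = 3; when y = 3, u = 18.
The integral becomes ∫ u**3 du from 3 to 18, with antiderivative u**4/4.
Back in y: F(y) = (5*y + 3)**4/4.
Then F(3) - F(0) = (26244) - (81/4) = 104895/4.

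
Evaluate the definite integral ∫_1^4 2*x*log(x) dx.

-15/2 + 32*log(2)

Integrate by parts once (u = ln x, dv = 2*x dx).
An antiderivative is F(x) = x**2*(2*log(x) - 1)/2.
Then F(4) - F(1) = (-8 + 32*log(2)) - (-1/2) = -15/2 + 32*log(2).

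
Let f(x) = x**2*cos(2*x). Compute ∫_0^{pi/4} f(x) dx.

Integrate by parts twice (u = x^2, dv = cos(2*x) dx).
An antiderivative is F(x) = x**2*sin(2*x)/2 + x*cos(2*x)/2 - sin(2*x)/4.
Then F(pi/4) - F(0) = (-1/4 + pi**2/32) - (0) = -1/4 + pi**2/32.

-1/4 + pi**2/32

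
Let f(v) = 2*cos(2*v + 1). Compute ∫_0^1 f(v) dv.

-sin(1) + sin(3)

Let u = 2*v + 1, so du = 2 dv. When v = 0, u = 1; when v = 1, u = 3.
The integral becomes ∫ cos(u) du from 1 to 3, with antiderivative sin(u).
Back in v: F(v) = sin(2*v + 1).
Then F(1) - F(0) = (sin(3)) - (sin(1)) = -sin(1) + sin(3).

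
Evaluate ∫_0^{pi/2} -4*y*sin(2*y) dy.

Integrate by parts once (u = y, dv = -4*sin(2*y) dy).
An antiderivative is F(y) = 2*y*cos(2*y) - sin(2*y).
Then F(pi/2) - F(0) = (-pi) - (0) = -pi.

-pi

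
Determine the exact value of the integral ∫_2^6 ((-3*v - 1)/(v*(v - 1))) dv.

Factor the denominator: v**2 - v = v(v - 1).
Partial fractions: (-3*v - 1)/(v*(v - 1)) = 1/v - 4/(v - 1).
An antiderivative is F(v) = log(v) - 4*log(v - 1).
Then F(6) - F(2) = (-4*log(5) + log(2) + log(3)) - (log(2)) = -4*log(5) + log(3).

-4*log(5) + log(3)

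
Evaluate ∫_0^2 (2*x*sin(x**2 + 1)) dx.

Let u = x**2 + 1, so du = 2*x dx. When x = 0, u = 1; when x = 2, u = 5.
The integral becomes ∫ sin(u) du from 1 to 5, with antiderivative -cos(u).
Back in x: F(x) = -cos(x**2 + 1).
Then F(2) - F(0) = (-cos(5)) - (-cos(1)) = -cos(5) + cos(1).

-cos(5) + cos(1)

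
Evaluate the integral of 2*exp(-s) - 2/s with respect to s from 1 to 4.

An antiderivative is F(s) = -2*log(s) - 2*exp(-s).
Then F(4) - F(1) = (-4*log(2) - 2*exp(-4)) - (-2*exp(-1)) = -4*log(2) - 2*exp(-4) + 2*exp(-1).

-4*log(2) - 2*exp(-4) + 2*exp(-1)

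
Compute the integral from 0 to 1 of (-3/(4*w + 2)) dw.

-3*log(3)/4

An antiderivative is F(w) = -3*log(4*w + 2)/4.
Then F(1) - F(0) = (-3*log(6)/4) - (-3*log(2)/4) = -3*log(3)/4.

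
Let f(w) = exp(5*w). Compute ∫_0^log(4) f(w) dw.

Let u = exp(w), so du = exp(w) dw. When w = 0, u = 1; when w = log(4), u = 4.
The integral becomes ∫ u**4 du from 1 to 4, with antiderivative u**5/5.
Back in w: F(w) = exp(5*w)/5.
Then F(log(4)) - F(0) = (1024/5) - (1/5) = 1023/5.

1023/5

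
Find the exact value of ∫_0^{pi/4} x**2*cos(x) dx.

sqrt(2)*(-32 + pi**2 + 8*pi)/32

Integrate by parts twice (u = x^2, dv = cos(x) dx).
An antiderivative is F(x) = x**2*sin(x) + 2*x*cos(x) - 2*sin(x).
Then F(pi/4) - F(0) = (sqrt(2)*(-32 + pi**2 + 8*pi)/32) - (0) = sqrt(2)*(-32 + pi**2 + 8*pi)/32.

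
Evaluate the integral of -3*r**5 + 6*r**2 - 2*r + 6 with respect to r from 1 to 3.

By the power rule, an antiderivative is F(r) = -r**6/2 + 2*r**3 - r**2 + 6*r.
Then F(3) - F(1) = (-603/2) - (13/2) = -308.

-308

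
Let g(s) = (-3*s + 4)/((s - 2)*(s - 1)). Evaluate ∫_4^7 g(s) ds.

Factor the denominator: s**2 - 3*s + 2 = (s - 1)(s - 2).
Partial fractions: (-3*s + 4)/((s - 2)*(s - 1)) = -1/(s - 1) - 2/(s - 2).
An antiderivative is F(s) = -2*log(s - 2) - log(s - 1).
Then F(7) - F(4) = (-2*log(5) - log(3) - log(2)) - (-log(12)) = log(2/25).

log(2/25)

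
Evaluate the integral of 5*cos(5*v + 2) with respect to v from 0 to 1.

-sin(2) + sin(7)

Let u = 5*v + 2, so du = 5 dv. When v = 0, u = 2; when v = 1, u = 7.
The integral becomes ∫ cos(u) du from 2 to 7, with antiderivative sin(u).
Back in v: F(v) = sin(5*v + 2).
Then F(1) - F(0) = (sin(7)) - (sin(2)) = -sin(2) + sin(7).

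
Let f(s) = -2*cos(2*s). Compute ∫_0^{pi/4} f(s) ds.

-1

An antiderivative is F(s) = -sin(2*s).
Then F(pi/4) - F(0) = (-1) - (0) = -1.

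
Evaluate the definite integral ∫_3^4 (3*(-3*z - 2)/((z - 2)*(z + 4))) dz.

-19*log(2) + 5*log(7)

Factor the denominator: z**2 + 2*z - 8 = (z + 4)(z - 2).
Partial fractions: 3*(-3*z - 2)/((z - 2)*(z + 4)) = -5/(z + 4) - 4/(z - 2).
An antiderivative is F(z) = -4*log(z - 2) - 5*log(z + 4).
Then F(4) - F(3) = (-19*log(2)) - (-5*log(7)) = -19*log(2) + 5*log(7).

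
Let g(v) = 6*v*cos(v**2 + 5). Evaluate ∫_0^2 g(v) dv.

3*sin(9) - 3*sin(5)

Let u = v**2 + 5, so du = 2*v dv. When v = 0, u = 5; when v = 2, u = 9.
The integral becomes 3·∫ cos(u) du from 5 to 9, with antiderivative 3*sin(u).
Back in v: F(v) = 3*sin(v**2 + 5).
Then F(2) - F(0) = (3*sin(9)) - (3*sin(5)) = 3*sin(9) - 3*sin(5).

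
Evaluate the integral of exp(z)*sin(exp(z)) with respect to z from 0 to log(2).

-cos(2) + cos(1)

Let u = exp(z), so du = exp(z) dz. When z = 0, u = 1; when z = log(2), u = 2.
The integral becomes ∫ sin(u) du from 1 to 2, with antiderivative -cos(u).
Back in z: F(z) = -cos(exp(z)).
Then F(log(2)) - F(0) = (-cos(2)) - (-cos(1)) = -cos(2) + cos(1).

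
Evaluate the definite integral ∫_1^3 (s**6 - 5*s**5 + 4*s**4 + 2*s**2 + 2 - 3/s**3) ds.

By the power rule, an antiderivative is F(s) = s**7/7 - 5*s**6/6 + 4*s**5/5 + 2*s**3/3 + 2*s + 3/(2*s**2).
Then F(3) - F(1) = (-8033/105) - (449/105) = -8482/105.

-8482/105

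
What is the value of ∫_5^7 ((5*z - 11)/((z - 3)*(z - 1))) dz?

Factor the denominator: z**2 - 4*z + 3 = (z - 1)(z - 3).
Partial fractions: (5*z - 11)/((z - 3)*(z - 1)) = 3/(z - 1) + 2/(z - 3).
An antiderivative is F(z) = 2*log(z - 3) + 3*log(z - 1).
Then F(7) - F(5) = (3*log(3) + 7*log(2)) - (8*log(2)) = log(27/2).

log(27/2)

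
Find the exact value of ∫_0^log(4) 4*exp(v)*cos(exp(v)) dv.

-4*sin(1) + 4*sin(4)

Let u = exp(v), so du = exp(v) dv. When v = 0, u = 1; when v = log(4), u = 4.
The integral becomes 4·∫ cos(u) du from 1 to 4, with antiderivative 4*sin(u).
Back in v: F(v) = 4*sin(exp(v)).
Then F(log(4)) - F(0) = (4*sin(4)) - (4*sin(1)) = -4*sin(1) + 4*sin(4).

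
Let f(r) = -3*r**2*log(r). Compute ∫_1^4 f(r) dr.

21 - 128*log(2)

Integrate by parts once (u = ln r, dv = -3*r**2 dr).
An antiderivative is F(r) = -r**3*(3*log(r) - 1)/3.
Then F(4) - F(1) = (64/3 - 128*log(2)) - (1/3) = 21 - 128*log(2).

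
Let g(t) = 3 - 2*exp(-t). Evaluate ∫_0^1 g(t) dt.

An antiderivative is F(t) = 3*t + 2*exp(-t).
Then F(1) - F(0) = (2*exp(-1) + 3) - (2) = 2*exp(-1) + 1.

2*exp(-1) + 1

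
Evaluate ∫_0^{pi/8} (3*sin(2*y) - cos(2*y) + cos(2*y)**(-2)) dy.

2 - sqrt(2)

An antiderivative is F(y) = -sin(2*y)/2 - 3*cos(2*y)/2 + tan(2*y)/2.
Then F(pi/8) - F(0) = (1/2 - sqrt(2)) - (-3/2) = 2 - sqrt(2).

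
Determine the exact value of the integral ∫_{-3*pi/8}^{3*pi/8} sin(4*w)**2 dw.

3*pi/8

Use the identity sin^2(4*w) = (1 - cos(8*w))/2.
An antiderivative is F(w) = w/2 - sin(8*w)/16.
Then F(3*pi/8) - F(-3*pi/8) = (3*pi/16) - (-3*pi/16) = 3*pi/8.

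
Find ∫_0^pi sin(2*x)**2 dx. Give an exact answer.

Use the identity sin^2(2*x) = (1 - cos(4*x))/2.
An antiderivative is F(x) = x/2 - sin(4*x)/8.
Then F(pi) - F(0) = (pi/2) - (0) = pi/2.

pi/2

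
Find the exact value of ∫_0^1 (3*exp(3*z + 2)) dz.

-exp(2) + exp(5)

Let u = 3*z + 2, so du = 3 dz. When z = 0, u = 2; when z = 1, u = 5.
The integral becomes ∫ exp(u) du from 2 to 5, with antiderivative exp(u).
Back in z: F(z) = exp(3*z + 2).
Then F(1) - F(0) = (exp(5)) - (exp(2)) = -exp(2) + exp(5).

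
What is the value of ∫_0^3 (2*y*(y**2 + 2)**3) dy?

14625/4

Let u = y**2 + 2, so du = 2*y dy. When y = 0, u = 2; when y = 3, u = 11.
The integral becomes ∫ u**3 du from 2 to 11, with antiderivative u**4/4.
Back in y: F(y) = (y**2 + 2)**4/4.
Then F(3) - F(0) = (14641/4) - (4) = 14625/4.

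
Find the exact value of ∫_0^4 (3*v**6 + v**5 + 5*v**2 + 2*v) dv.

164368/21

By the power rule, an antiderivative is F(v) = 3*v**7/7 + v**6/6 + 5*v**3/3 + v**2.
Then F(4) - F(0) = (164368/21) - (0) = 164368/21.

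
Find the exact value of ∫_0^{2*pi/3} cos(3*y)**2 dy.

Use the identity cos^2(3*y) = (1 + cos(6*y))/2.
An antiderivative is F(y) = y/2 + sin(6*y)/12.
Then F(2*pi/3) - F(0) = (pi/3) - (0) = pi/3.

pi/3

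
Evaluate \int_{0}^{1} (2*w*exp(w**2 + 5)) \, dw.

-exp(5) + exp(6)

Let u = w**2 + 5, so du = 2*w dw. When w = 0, u = 5; when w = 1, u = 6.
The integral becomes ∫ exp(u) du from 5 to 6, with antiderivative exp(u).
Back in w: F(w) = exp(w**2 + 5).
Then F(1) - F(0) = (exp(6)) - (exp(5)) = -exp(5) + exp(6).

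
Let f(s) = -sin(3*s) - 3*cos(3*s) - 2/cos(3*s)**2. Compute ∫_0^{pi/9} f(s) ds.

-7*sqrt(3)/6 - 1/6

An antiderivative is F(s) = -sin(3*s) + cos(3*s)/3 - 2*tan(3*s)/3.
Then F(pi/9) - F(0) = (1/6 - 7*sqrt(3)/6) - (1/3) = -7*sqrt(3)/6 - 1/6.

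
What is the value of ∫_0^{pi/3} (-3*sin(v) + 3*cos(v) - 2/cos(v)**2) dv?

An antiderivative is F(v) = 3*sin(v) + 3*cos(v) - 2*tan(v).
Then F(pi/3) - F(0) = (3/2 - sqrt(3)/2) - (3) = -3/2 - sqrt(3)/2.

-3/2 - sqrt(3)/2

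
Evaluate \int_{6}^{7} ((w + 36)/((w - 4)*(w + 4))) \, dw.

-4*log(11) - log(2) + 5*log(3) + 4*log(5)

Factor the denominator: w**2 - 16 = (w + 4)(w - 4).
Partial fractions: (w + 36)/((w - 4)*(w + 4)) = -4/(w + 4) + 5/(w - 4).
An antiderivative is F(w) = 5*log(w - 4) - 4*log(w + 4).
Then F(7) - F(6) = (-4*log(11) + 5*log(3)) - (-4*log(5) + log(2)) = -4*log(11) - log(2) + 5*log(3) + 4*log(5).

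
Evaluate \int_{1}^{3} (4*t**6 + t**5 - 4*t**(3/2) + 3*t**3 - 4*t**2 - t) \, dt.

146308/105 - 72*sqrt(3)/5

By the power rule, an antiderivative is F(t) = 4*t**7/7 + t**6/6 - 8*t**(5/2)/5 + 3*t**4/4 - 4*t**3/3 - t**2/2.
Then F(3) - F(1) = (38961/28 - 72*sqrt(3)/5) - (-817/420) = 146308/105 - 72*sqrt(3)/5.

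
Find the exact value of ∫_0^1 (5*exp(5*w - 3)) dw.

Let u = 5*w - 3, so du = 5 dw. When w = 0, u = -3; when w = 1, u = 2.
The integral becomes ∫ exp(u) du from -3 to 2, with antiderivative exp(u).
Back in w: F(w) = exp(5*w - 3).
Then F(1) - F(0) = (exp(2)) - (exp(-3)) = -(1 - exp(5))*exp(-3).

-(1 - exp(5))*exp(-3)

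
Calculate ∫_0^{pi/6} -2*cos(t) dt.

-1

An antiderivative is F(t) = -2*sin(t).
Then F(pi/6) - F(0) = (-1) - (0) = -1.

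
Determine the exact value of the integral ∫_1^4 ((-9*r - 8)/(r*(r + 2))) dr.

Factor the denominator: r**2 + 2*r = (r + 2)r.
Partial fractions: (-9*r - 8)/(r*(r + 2)) = -5/(r + 2) - 4/r.
An antiderivative is F(r) = -4*log(r) - 5*log(r + 2).
Then F(4) - F(1) = (-13*log(2) - 5*log(3)) - (-5*log(3)) = -13*log(2).

-13*log(2)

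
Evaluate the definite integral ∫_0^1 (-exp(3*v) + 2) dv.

An antiderivative is F(v) = -exp(3*v)/3 + 2*v.
Then F(1) - F(0) = (2 - exp(3)/3) - (-1/3) = 7/3 - exp(3)/3.

7/3 - exp(3)/3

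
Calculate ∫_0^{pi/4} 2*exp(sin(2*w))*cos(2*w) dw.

-1 + E

Let u = sin(2*w), so du = 2*cos(2*w) dw. When w = 0, u = 0; when w = pi/4, u = 1.
The integral becomes ∫ exp(u) du from 0 to 1, with antiderivative exp(u).
Back in w: F(w) = exp(sin(2*w)).
Then F(pi/4) - F(0) = (E) - (1) = -1 + E.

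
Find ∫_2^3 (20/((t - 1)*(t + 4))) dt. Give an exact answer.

Factor the denominator: t**2 + 3*t - 4 = (t + 4)(t - 1).
Partial fractions: 20/((t - 1)*(t + 4)) = -4/(t + 4) + 4/(t - 1).
An antiderivative is F(t) = 4*log(t - 1) - 4*log(t + 4).
Then F(3) - F(2) = (-4*log(7) + 4*log(2)) - (-4*log(3) - 4*log(2)) = -4*log(7) + 4*log(3) + 8*log(2).

-4*log(7) + 4*log(3) + 8*log(2)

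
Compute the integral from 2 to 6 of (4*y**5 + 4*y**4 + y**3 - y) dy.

563408/15

By the power rule, an antiderivative is F(y) = 2*y**6/3 + 4*y**5/5 + y**4/4 - y**2/2.
Then F(6) - F(2) = (188154/5) - (1054/15) = 563408/15.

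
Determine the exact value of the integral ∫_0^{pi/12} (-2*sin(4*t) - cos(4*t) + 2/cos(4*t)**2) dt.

An antiderivative is F(t) = -sin(4*t)/4 + cos(4*t)/2 + tan(4*t)/2.
Then F(pi/12) - F(0) = (1/4 + 3*sqrt(3)/8) - (1/2) = -1/4 + 3*sqrt(3)/8.

-1/4 + 3*sqrt(3)/8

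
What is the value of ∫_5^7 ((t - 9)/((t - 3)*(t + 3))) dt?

log(25/32)

Factor the denominator: t**2 - 9 = (t + 3)(t - 3).
Partial fractions: (t - 9)/((t - 3)*(t + 3)) = 2/(t + 3) - 1/(t - 3).
An antiderivative is F(t) = -log(t - 3) + 2*log(t + 3).
Then F(7) - F(5) = (log(25)) - (log(32)) = log(25/32).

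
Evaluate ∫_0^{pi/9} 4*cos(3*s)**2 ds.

Use the identity cos^2(3*s) = (1 + cos(6*s))/2.
An antiderivative is F(s) = 2*s + sin(6*s)/3.
Then F(pi/9) - F(0) = (sqrt(3)/6 + 2*pi/9) - (0) = sqrt(3)/6 + 2*pi/9.

sqrt(3)/6 + 2*pi/9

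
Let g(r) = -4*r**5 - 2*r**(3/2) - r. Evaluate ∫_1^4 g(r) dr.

By the power rule, an antiderivative is F(r) = -2*r**6/3 - 4*r**(5/2)/5 - r**2/2.
Then F(4) - F(1) = (-41464/15) - (-59/30) = -27623/10.

-27623/10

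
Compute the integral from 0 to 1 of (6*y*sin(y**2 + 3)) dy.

Let u = y**2 + 3, so du = 2*y dy. When y = 0, u = 3; when y = 1, u = 4.
The integral becomes 3·∫ sin(u) du from 3 to 4, with antiderivative -3*cos(u).
Back in y: F(y) = -3*cos(y**2 + 3).
Then F(1) - F(0) = (-3*cos(4)) - (-3*cos(3)) = 3*cos(3) - 3*cos(4).

3*cos(3) - 3*cos(4)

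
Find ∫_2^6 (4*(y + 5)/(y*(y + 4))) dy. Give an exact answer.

Factor the denominator: y**2 + 4*y = (y + 4)y.
Partial fractions: 4*(y + 5)/(y*(y + 4)) = -1/(y + 4) + 5/y.
An antiderivative is F(y) = 5*log(y) - log(y + 4).
Then F(6) - F(2) = (-log(5) + 4*log(2) + 5*log(3)) - (log(16/3)) = -log(5) + 6*log(3).

-log(5) + 6*log(3)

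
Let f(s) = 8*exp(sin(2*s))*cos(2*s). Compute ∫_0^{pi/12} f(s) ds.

Let u = sin(2*s), so du = 2*cos(2*s) ds. When s = 0, u = 0; when s = pi/12, u = 1/2.
The integral becomes 4·∫ exp(u) du from 0 to 1/2, with antiderivative 4*exp(u).
Back in s: F(s) = 4*exp(sin(2*s)).
Then F(pi/12) - F(0) = (4*exp(1/2)) - (4) = -4 + 4*exp(1/2).

-4 + 4*exp(1/2)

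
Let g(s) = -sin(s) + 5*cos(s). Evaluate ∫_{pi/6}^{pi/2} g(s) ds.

5/2 - sqrt(3)/2

An antiderivative is F(s) = 5*sin(s) + cos(s).
Then F(pi/2) - F(pi/6) = (5) - (sqrt(3)/2 + 5/2) = 5/2 - sqrt(3)/2.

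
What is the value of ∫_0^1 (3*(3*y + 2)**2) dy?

Let u = 3*y + 2, so du = 3 dy. When y = 0, u = 2; when y = 1, u = 5.
The integral becomes ∫ u**2 du from 2 to 5, with antiderivative u**3/3.
Back in y: F(y) = (3*y + 2)**3/3.
Then F(1) - F(0) = (125/3) - (8/3) = 39.

39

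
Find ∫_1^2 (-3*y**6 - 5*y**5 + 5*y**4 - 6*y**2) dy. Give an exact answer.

By the power rule, an antiderivative is F(y) = -3*y**7/7 - 5*y**6/6 + y**5 - 2*y**3.
Then F(2) - F(1) = (-1936/21) - (-95/42) = -1259/14.

-1259/14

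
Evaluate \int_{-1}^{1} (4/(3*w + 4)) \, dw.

An antiderivative is F(w) = 4*log(3*w + 4)/3.
Then F(1) - F(-1) = (4*log(7)/3) - (0) = 4*log(7)/3.

4*log(7)/3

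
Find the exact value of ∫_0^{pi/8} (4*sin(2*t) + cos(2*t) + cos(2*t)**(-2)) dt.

An antiderivative is F(t) = sin(2*t)/2 - 2*cos(2*t) + tan(2*t)/2.
Then F(pi/8) - F(0) = (1/2 - 3*sqrt(2)/4) - (-2) = 5/2 - 3*sqrt(2)/4.

5/2 - 3*sqrt(2)/4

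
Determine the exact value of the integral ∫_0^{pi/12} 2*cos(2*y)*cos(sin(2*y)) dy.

sin(1/2)

Let u = sin(2*y), so du = 2*cos(2*y) dy. When y = 0, u = 0; when y = pi/12, u = 1/2.
The integral becomes ∫ cos(u) du from 0 to 1/2, with antiderivative sin(u).
Back in y: F(y) = sin(sin(2*y)).
Then F(pi/12) - F(0) = (sin(1/2)) - (0) = sin(1/2).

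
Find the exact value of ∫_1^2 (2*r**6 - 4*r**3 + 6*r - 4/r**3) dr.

403/14

By the power rule, an antiderivative is F(r) = 2*r**7/7 - r**4 + 3*r**2 + 2/r**2.
Then F(2) - F(1) = (463/14) - (30/7) = 403/14.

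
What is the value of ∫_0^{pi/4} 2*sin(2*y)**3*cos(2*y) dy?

1/4

Let u = sin(2*y), so du = 2*cos(2*y) dy. When y = 0, u = 0; when y = pi/4, u = 1.
The integral becomes ∫ u**3 du from 0 to 1, with antiderivative u**4/4.
Back in y: F(y) = sin(2*y)**4/4.
Then F(pi/4) - F(0) = (1/4) - (0) = 1/4.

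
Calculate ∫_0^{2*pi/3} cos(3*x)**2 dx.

Use the identity cos^2(3*x) = (1 + cos(6*x))/2.
An antiderivative is F(x) = x/2 + sin(6*x)/12.
Then F(2*pi/3) - F(0) = (pi/3) - (0) = pi/3.

pi/3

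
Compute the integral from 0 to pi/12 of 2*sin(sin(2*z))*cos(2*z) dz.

Let u = sin(2*z), so du = 2*cos(2*z) dz. When z = 0, u = 0; when z = pi/12, u = 1/2.
The integral becomes ∫ sin(u) du from 0 to 1/2, with antiderivative -cos(u).
Back in z: F(z) = -cos(sin(2*z)).
Then F(pi/12) - F(0) = (-cos(1/2)) - (-1) = 1 - cos(1/2).

1 - cos(1/2)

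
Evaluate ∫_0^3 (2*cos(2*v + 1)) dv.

Let u = 2*v + 1, so du = 2 dv. When v = 0, u = 1; when v = 3, u = 7.
The integral becomes ∫ cos(u) du from 1 to 7, with antiderivative sin(u).
Back in v: F(v) = sin(2*v + 1).
Then F(3) - F(0) = (sin(7)) - (sin(1)) = -sin(1) + sin(7).

-sin(1) + sin(7)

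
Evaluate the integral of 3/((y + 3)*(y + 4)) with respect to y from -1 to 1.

Factor the denominator: y**2 + 7*y + 12 = (y + 4)(y + 3).
Partial fractions: 3/((y + 3)*(y + 4)) = -3/(y + 4) + 3/(y + 3).
An antiderivative is F(y) = 3*log(y + 3) - 3*log(y + 4).
Then F(1) - F(-1) = (-3*log(5) + 6*log(2)) - (log(8/27)) = -3*log(5) + 3*log(2) + 3*log(3).

-3*log(5) + 3*log(2) + 3*log(3)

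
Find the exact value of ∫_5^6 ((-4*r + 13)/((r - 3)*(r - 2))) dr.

Factor the denominator: r**2 - 5*r + 6 = (r - 2)(r - 3).
Partial fractions: (-4*r + 13)/((r - 3)*(r - 2)) = -5/(r - 2) + 1/(r - 3).
An antiderivative is F(r) = log(r - 3) - 5*log(r - 2).
Then F(6) - F(5) = (-10*log(2) + log(3)) - (-5*log(3) + log(2)) = -11*log(2) + 6*log(3).

-11*log(2) + 6*log(3)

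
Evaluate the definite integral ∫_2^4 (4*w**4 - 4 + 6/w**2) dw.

By the power rule, an antiderivative is F(w) = 4*w**5/5 - 4*w - 6/w.
Then F(4) - F(2) = (8017/10) - (73/5) = 7871/10.

7871/10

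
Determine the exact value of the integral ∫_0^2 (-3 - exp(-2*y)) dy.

-13/2 + exp(-4)/2

An antiderivative is F(y) = -3*y + exp(-2*y)/2.
Then F(2) - F(0) = (-6 + exp(-4)/2) - (1/2) = -13/2 + exp(-4)/2.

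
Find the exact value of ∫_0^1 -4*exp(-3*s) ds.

-4/3 + 4*exp(-3)/3

An antiderivative is F(s) = 4*exp(-3*s)/3.
Then F(1) - F(0) = (4*exp(-3)/3) - (4/3) = -4/3 + 4*exp(-3)/3.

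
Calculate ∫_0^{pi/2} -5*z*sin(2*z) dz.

-5*pi/4

Integrate by parts once (u = z, dv = -5*sin(2*z) dz).
An antiderivative is F(z) = 5*z*cos(2*z)/2 - 5*sin(2*z)/4.
Then F(pi/2) - F(0) = (-5*pi/4) - (0) = -5*pi/4.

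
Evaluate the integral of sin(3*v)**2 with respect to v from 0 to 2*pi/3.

pi/3

Use the identity sin^2(3*v) = (1 - cos(6*v))/2.
An antiderivative is F(v) = v/2 - sin(6*v)/12.
Then F(2*pi/3) - F(0) = (pi/3) - (0) = pi/3.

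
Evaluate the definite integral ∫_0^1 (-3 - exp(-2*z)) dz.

-7/2 + exp(-2)/2

An antiderivative is F(z) = -3*z + exp(-2*z)/2.
Then F(1) - F(0) = (-3 + exp(-2)/2) - (1/2) = -7/2 + exp(-2)/2.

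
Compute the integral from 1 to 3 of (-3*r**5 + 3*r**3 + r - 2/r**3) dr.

By the power rule, an antiderivative is F(r) = -r**6/2 + 3*r**4/4 + r**2/2 + r**(-2).
Then F(3) - F(1) = (-10769/36) - (7/4) = -2708/9.

-2708/9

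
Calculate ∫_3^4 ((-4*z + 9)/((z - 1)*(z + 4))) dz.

Factor the denominator: z**2 + 3*z - 4 = (z + 4)(z - 1).
Partial fractions: (-4*z + 9)/((z - 1)*(z + 4)) = -5/(z + 4) + 1/(z - 1).
An antiderivative is F(z) = log(z - 1) - 5*log(z + 4).
Then F(4) - F(3) = (-15*log(2) + log(3)) - (-5*log(7) + log(2)) = -16*log(2) + log(3) + 5*log(7).

-16*log(2) + log(3) + 5*log(7)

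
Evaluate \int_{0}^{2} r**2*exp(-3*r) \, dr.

Integrate by parts twice (u = r^2, dv = exp(-3*r) dr).
An antiderivative is F(r) = (-9*r**2 - 6*r - 2)*exp(-3*r)/27.
Then F(2) - F(0) = (-50*exp(-6)/27) - (-2/27) = 2/27 - 50*exp(-6)/27.

2/27 - 50*exp(-6)/27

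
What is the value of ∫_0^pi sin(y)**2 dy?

pi/2

Use the identity sin^2(y) = (1 - cos(2*y))/2.
An antiderivative is F(y) = y/2 - sin(2*y)/4.
Then F(pi) - F(0) = (pi/2) - (0) = pi/2.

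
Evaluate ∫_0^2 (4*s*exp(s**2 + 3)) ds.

-2*(1 - exp(4))*exp(3)

Let u = s**2 + 3, so du = 2*s ds. When s = 0, u = 3; when s = 2, u = 7.
The integral becomes 2·∫ exp(u) du from 3 to 7, with antiderivative 2*exp(u).
Back in s: F(s) = 2*exp(s**2 + 3).
Then F(2) - F(0) = (2*exp(7)) - (2*exp(3)) = -2*(1 - exp(4))*exp(3).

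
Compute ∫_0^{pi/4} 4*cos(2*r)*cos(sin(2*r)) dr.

Let u = sin(2*r), so du = 2*cos(2*r) dr. When r = 0, u = 0; when r = pi/4, u = 1.
The integral becomes 2·∫ cos(u) du from 0 to 1, with antiderivative 2*sin(u).
Back in r: F(r) = 2*sin(sin(2*r)).
Then F(pi/4) - F(0) = (2*sin(1)) - (0) = 2*sin(1).

2*sin(1)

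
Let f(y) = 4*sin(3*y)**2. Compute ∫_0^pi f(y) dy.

2*pi

Use the identity sin^2(3*y) = (1 - cos(6*y))/2.
An antiderivative is F(y) = 2*y - sin(6*y)/3.
Then F(pi) - F(0) = (2*pi) - (0) = 2*pi.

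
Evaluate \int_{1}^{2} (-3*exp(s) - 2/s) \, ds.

-3*exp(2) - log(4) + 3*exp(1)

An antiderivative is F(s) = -3*exp(s) - 2*log(s).
Then F(2) - F(1) = (-3*exp(2) - log(4)) - (-3*exp(1)) = -3*exp(2) - log(4) + 3*exp(1).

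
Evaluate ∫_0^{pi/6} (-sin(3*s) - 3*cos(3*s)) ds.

An antiderivative is F(s) = -sin(3*s) + cos(3*s)/3.
Then F(pi/6) - F(0) = (-1) - (1/3) = -4/3.

-4/3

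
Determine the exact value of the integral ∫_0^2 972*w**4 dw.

31104/5

Let u = 3*w, so du = 3 dw. When w = 0, u = 0; when w = 2, u = 6.
The integral becomes 4·∫ u**4 du from 0 to 6, with antiderivative 4*u**5/5.
Back in w: F(w) = 972*w**5/5.
Then F(2) - F(0) = (31104/5) - (0) = 31104/5.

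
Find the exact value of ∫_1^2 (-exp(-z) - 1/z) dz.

An antiderivative is F(z) = -log(z) + exp(-z).
Then F(2) - F(1) = (-log(2) + exp(-2)) - (exp(-1)) = -log(2) - exp(-1) + exp(-2).

-log(2) - exp(-1) + exp(-2)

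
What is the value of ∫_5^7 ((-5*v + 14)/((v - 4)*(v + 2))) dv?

Factor the denominator: v**2 - 2*v - 8 = (v + 2)(v - 4).
Partial fractions: (-5*v + 14)/((v - 4)*(v + 2)) = -4/(v + 2) - 1/(v - 4).
An antiderivative is F(v) = -log(v - 4) - 4*log(v + 2).
Then F(7) - F(5) = (-9*log(3)) - (-4*log(7)) = -9*log(3) + 4*log(7).

-9*log(3) + 4*log(7)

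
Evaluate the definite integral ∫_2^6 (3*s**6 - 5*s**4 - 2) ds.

785160/7

By the power rule, an antiderivative is F(s) = 3*s**7/7 - s**5 - 2*s.
Then F(6) - F(2) = (785292/7) - (132/7) = 785160/7.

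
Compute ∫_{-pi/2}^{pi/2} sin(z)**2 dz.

pi/2

Use the identity sin^2(z) = (1 - cos(2*z))/2.
An antiderivative is F(z) = z/2 - sin(2*z)/4.
Then F(pi/2) - F(-pi/2) = (pi/4) - (-pi/4) = pi/2.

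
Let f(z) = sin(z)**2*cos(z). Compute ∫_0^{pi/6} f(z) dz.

1/24

Let u = sin(z), so du = cos(z) dz. When z = 0, u = 0; when z = pi/6, u = 1/2.
The integral becomes ∫ u**2 du from 0 to 1/2, with antiderivative u**3/3.
Back in z: F(z) = sin(z)**3/3.
Then F(pi/6) - F(0) = (1/24) - (0) = 1/24.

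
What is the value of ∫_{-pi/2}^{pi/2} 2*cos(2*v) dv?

An antiderivative is F(v) = sin(2*v).
Then F(pi/2) - F(-pi/2) = (0) - (0) = 0.

0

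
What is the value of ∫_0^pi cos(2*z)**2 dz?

Use the identity cos^2(2*z) = (1 + cos(4*z))/2.
An antiderivative is F(z) = z/2 + sin(4*z)/8.
Then F(pi) - F(0) = (pi/2) - (0) = pi/2.

pi/2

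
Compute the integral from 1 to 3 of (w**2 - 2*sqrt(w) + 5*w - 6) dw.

By the power rule, an antiderivative is F(w) = -4*w**(3/2)/3 + w**3/3 + 5*w**2/2 - 6*w.
Then F(3) - F(1) = (27/2 - 4*sqrt(3)) - (-9/2) = 18 - 4*sqrt(3).

18 - 4*sqrt(3)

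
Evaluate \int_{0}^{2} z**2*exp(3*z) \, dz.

Integrate by parts twice (u = z^2, dv = exp(3*z) dz).
An antiderivative is F(z) = (9*z**2 - 6*z + 2)*exp(3*z)/27.
Then F(2) - F(0) = (26*exp(6)/27) - (2/27) = -2/27 + 26*exp(6)/27.

-2/27 + 26*exp(6)/27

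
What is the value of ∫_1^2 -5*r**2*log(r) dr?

Integrate by parts once (u = ln r, dv = -5*r**2 dr).
An antiderivative is F(r) = -5*r**3*(3*log(r) - 1)/9.
Then F(2) - F(1) = (40/9 - 40*log(2)/3) - (5/9) = 35/9 - 40*log(2)/3.

35/9 - 40*log(2)/3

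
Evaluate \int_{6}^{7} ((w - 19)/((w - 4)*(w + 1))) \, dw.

-4*log(7) - 3*log(3) + 15*log(2)

Factor the denominator: w**2 - 3*w - 4 = (w + 1)(w - 4).
Partial fractions: (w - 19)/((w - 4)*(w + 1)) = 4/(w + 1) - 3/(w - 4).
An antiderivative is F(w) = -3*log(w - 4) + 4*log(w + 1).
Then F(7) - F(6) = (-3*log(3) + 12*log(2)) - (-3*log(2) + 4*log(7)) = -4*log(7) - 3*log(3) + 15*log(2).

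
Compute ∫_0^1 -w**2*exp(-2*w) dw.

(5 - exp(2))*exp(-2)/4

Integrate by parts twice (u = w^2, dv = -exp(-2*w) dw).
An antiderivative is F(w) = (2*w**2 + 2*w + 1)*exp(-2*w)/4.
Then F(1) - F(0) = (5*exp(-2)/4) - (1/4) = (5 - exp(2))*exp(-2)/4.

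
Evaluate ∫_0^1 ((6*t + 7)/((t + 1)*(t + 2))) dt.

-4*log(2) + 5*log(3)

Factor the denominator: t**2 + 3*t + 2 = (t + 2)(t + 1).
Partial fractions: (6*t + 7)/((t + 1)*(t + 2)) = 5/(t + 2) + 1/(t + 1).
An antiderivative is F(t) = log(t + 1) + 5*log(t + 2).
Then F(1) - F(0) = (log(2) + 5*log(3)) - (log(32)) = -4*log(2) + 5*log(3).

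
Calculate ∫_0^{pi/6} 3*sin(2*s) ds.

An antiderivative is F(s) = -3*cos(2*s)/2.
Then F(pi/6) - F(0) = (-3/4) - (-3/2) = 3/4.

3/4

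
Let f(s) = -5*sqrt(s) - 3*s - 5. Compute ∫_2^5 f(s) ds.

By the power rule, an antiderivative is F(s) = -10*s**(3/2)/3 - 3*s**2/2 - 5*s.
Then F(5) - F(2) = (-125/2 - 50*sqrt(5)/3) - (-16 - 20*sqrt(2)/3) = -93/2 - 50*sqrt(5)/3 + 20*sqrt(2)/3.

-93/2 - 50*sqrt(5)/3 + 20*sqrt(2)/3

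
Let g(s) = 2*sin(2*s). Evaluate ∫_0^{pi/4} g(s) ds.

An antiderivative is F(s) = -cos(2*s).
Then F(pi/4) - F(0) = (0) - (-1) = 1.

1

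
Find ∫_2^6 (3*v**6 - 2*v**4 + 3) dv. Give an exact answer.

4089124/35

By the power rule, an antiderivative is F(v) = 3*v**7/7 - 2*v**5/5 + 3*v.
Then F(6) - F(2) = (4090806/35) - (1682/35) = 4089124/35.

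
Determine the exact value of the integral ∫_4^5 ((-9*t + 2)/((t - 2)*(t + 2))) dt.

-5*log(7) + log(3) + 9*log(2)

Factor the denominator: t**2 - 4 = (t + 2)(t - 2).
Partial fractions: (-9*t + 2)/((t - 2)*(t + 2)) = -5/(t + 2) - 4/(t - 2).
An antiderivative is F(t) = -4*log(t - 2) - 5*log(t + 2).
Then F(5) - F(4) = (-5*log(7) - 4*log(3)) - (-9*log(2) - 5*log(3)) = -5*log(7) + log(3) + 9*log(2).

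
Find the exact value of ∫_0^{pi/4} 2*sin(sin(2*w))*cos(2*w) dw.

1 - cos(1)

Let u = sin(2*w), so du = 2*cos(2*w) dw. When w = 0, u = 0; when w = pi/4, u = 1.
The integral becomes ∫ sin(u) du from 0 to 1, with antiderivative -cos(u).
Back in w: F(w) = -cos(sin(2*w)).
Then F(pi/4) - F(0) = (-cos(1)) - (-1) = 1 - cos(1).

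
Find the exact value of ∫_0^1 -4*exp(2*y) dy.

An antiderivative is F(y) = -2*exp(2*y).
Then F(1) - F(0) = (-2*exp(2)) - (-2) = 2 - 2*exp(2).

2 - 2*exp(2)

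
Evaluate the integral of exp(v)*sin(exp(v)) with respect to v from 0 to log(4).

Let u = exp(v), so du = exp(v) dv. When v = 0, u = 1; when v = log(4), u = 4.
The integral becomes ∫ sin(u) du from 1 to 4, with antiderivative -cos(u).
Back in v: F(v) = -cos(exp(v)).
Then F(log(4)) - F(0) = (-cos(4)) - (-cos(1)) = cos(1) - cos(4).

cos(1) - cos(4)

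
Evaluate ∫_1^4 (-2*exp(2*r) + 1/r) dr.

An antiderivative is F(r) = -exp(2*r) + log(r).
Then F(4) - F(1) = (-exp(8) + log(4)) - (-exp(2)) = -exp(8) + log(4) + exp(2).

-exp(8) + log(4) + exp(2)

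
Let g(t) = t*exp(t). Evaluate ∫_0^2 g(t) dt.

Integrate by parts once (u = t, dv = exp(t) dt).
An antiderivative is F(t) = (t - 1)*exp(t).
Then F(2) - F(0) = (exp(2)) - (-1) = 1 + exp(2).

1 + exp(2)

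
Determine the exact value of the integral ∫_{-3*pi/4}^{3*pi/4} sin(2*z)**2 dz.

3*pi/4

Use the identity sin^2(2*z) = (1 - cos(4*z))/2.
An antiderivative is F(z) = z/2 - sin(4*z)/8.
Then F(3*pi/4) - F(-3*pi/4) = (3*pi/8) - (-3*pi/8) = 3*pi/4.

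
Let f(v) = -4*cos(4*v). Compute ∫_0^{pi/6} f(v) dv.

An antiderivative is F(v) = -sin(4*v).
Then F(pi/6) - F(0) = (-sqrt(3)/2) - (0) = -sqrt(3)/2.

-sqrt(3)/2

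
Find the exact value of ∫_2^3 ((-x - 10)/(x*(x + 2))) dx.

Factor the denominator: x**2 + 2*x = (x + 2)x.
Partial fractions: (-x - 10)/(x*(x + 2)) = 4/(x + 2) - 5/x.
An antiderivative is F(x) = -5*log(x) + 4*log(x + 2).
Then F(3) - F(2) = (-5*log(3) + 4*log(5)) - (log(8)) = -5*log(3) - 3*log(2) + 4*log(5).

-5*log(3) - 3*log(2) + 4*log(5)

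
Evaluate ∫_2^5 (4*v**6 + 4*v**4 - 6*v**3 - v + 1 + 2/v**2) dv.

By the power rule, an antiderivative is F(v) = 4*v**7/7 + 4*v**5/5 - 3*v**4/2 - v**2/2 + v - 2/v.
Then F(5) - F(2) = (1616911/35) - (2581/35) = 322866/7.

322866/7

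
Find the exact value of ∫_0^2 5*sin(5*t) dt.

1 - cos(10)

Let u = 5*t, so du = 5 dt. When t = 0, u = 0; when t = 2, u = 10.
The integral becomes ∫ sin(u) du from 0 to 10, with antiderivative -cos(u).
Back in t: F(t) = -cos(5*t).
Then F(2) - F(0) = (-cos(10)) - (-1) = 1 - cos(10).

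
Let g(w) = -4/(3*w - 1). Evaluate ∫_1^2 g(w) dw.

-4*log(5)/3 + 4*log(2)/3

An antiderivative is F(w) = -4*log(3*w - 1)/3.
Then F(2) - F(1) = (-4*log(5)/3) - (-4*log(2)/3) = -4*log(5)/3 + 4*log(2)/3.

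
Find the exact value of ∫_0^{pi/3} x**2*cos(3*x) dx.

-2*pi/27

Integrate by parts twice (u = x^2, dv = cos(3*x) dx).
An antiderivative is F(x) = x**2*sin(3*x)/3 + 2*x*cos(3*x)/9 - 2*sin(3*x)/27.
Then F(pi/3) - F(0) = (-2*pi/27) - (0) = -2*pi/27.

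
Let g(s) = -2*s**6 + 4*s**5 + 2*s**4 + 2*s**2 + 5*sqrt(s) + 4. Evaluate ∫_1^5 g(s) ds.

-1108822/105 + 50*sqrt(5)/3

By the power rule, an antiderivative is F(s) = -2*s**7/7 + 2*s**6/3 + 2*s**5/5 + 10*s**(3/2)/3 + 2*s**3/3 + 4*s.
Then F(5) - F(1) = (-73860/7 + 50*sqrt(5)/3) - (922/105) = -1108822/105 + 50*sqrt(5)/3.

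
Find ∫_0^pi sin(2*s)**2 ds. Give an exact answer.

Use the identity sin^2(2*s) = (1 - cos(4*s))/2.
An antiderivative is F(s) = s/2 - sin(4*s)/8.
Then F(pi) - F(0) = (pi/2) - (0) = pi/2.

pi/2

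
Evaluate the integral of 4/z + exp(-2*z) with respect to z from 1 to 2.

An antiderivative is F(z) = 4*log(z) - exp(-2*z)/2.
Then F(2) - F(1) = (-exp(-4)/2 + 4*log(2)) - (-exp(-2)/2) = (-1 + exp(2) + 8*exp(4)*log(2))*exp(-4)/2.

(-1 + exp(2) + 8*exp(4)*log(2))*exp(-4)/2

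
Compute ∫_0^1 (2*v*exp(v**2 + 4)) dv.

Let u = v**2 + 4, so du = 2*v dv. When v = 0, u = 4; when v = 1, u = 5.
The integral becomes ∫ exp(u) du from 4 to 5, with antiderivative exp(u).
Back in v: F(v) = exp(v**2 + 4).
Then F(1) - F(0) = (exp(5)) - (exp(4)) = -exp(4) + exp(5).

-exp(4) + exp(5)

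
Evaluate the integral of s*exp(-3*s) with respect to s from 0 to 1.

(-4 + exp(3))*exp(-3)/9

Integrate by parts once (u = s, dv = exp(-3*s) ds).
An antiderivative is F(s) = (-3*s - 1)*exp(-3*s)/9.
Then F(1) - F(0) = (-4*exp(-3)/9) - (-1/9) = (-4 + exp(3))*exp(-3)/9.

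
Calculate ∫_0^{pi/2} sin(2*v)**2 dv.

pi/4

Use the identity sin^2(2*v) = (1 - cos(4*v))/2.
An antiderivative is F(v) = v/2 - sin(4*v)/8.
Then F(pi/2) - F(0) = (pi/4) - (0) = pi/4.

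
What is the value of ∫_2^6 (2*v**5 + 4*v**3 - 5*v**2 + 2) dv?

By the power rule, an antiderivative is F(v) = v**6/3 + v**4 - 5*v**3/3 + 2*v.
Then F(6) - F(2) = (16500) - (28) = 16472.

16472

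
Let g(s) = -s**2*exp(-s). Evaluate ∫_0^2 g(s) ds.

-2 + 10*exp(-2)

Integrate by parts twice (u = s^2, dv = -exp(-s) ds).
An antiderivative is F(s) = (s**2 + 2*s + 2)*exp(-s).
Then F(2) - F(0) = (10*exp(-2)) - (2) = -2 + 10*exp(-2).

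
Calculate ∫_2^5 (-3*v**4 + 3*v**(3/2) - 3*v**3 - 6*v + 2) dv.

-47391/20 - 24*sqrt(2)/5 + 30*sqrt(5)

By the power rule, an antiderivative is F(v) = 6*v**(5/2)/5 - 3*v**5/5 - 3*v**4/4 - 3*v**2 + 2*v.
Then F(5) - F(2) = (-9635/4 + 30*sqrt(5)) - (-196/5 + 24*sqrt(2)/5) = -47391/20 - 24*sqrt(2)/5 + 30*sqrt(5).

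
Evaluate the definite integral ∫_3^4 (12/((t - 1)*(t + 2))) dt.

-8*log(2) + 4*log(5)

Factor the denominator: t**2 + t - 2 = (t + 2)(t - 1).
Partial fractions: 12/((t - 1)*(t + 2)) = -4/(t + 2) + 4/(t - 1).
An antiderivative is F(t) = 4*log(t - 1) - 4*log(t + 2).
Then F(4) - F(3) = (-log(16)) - (-4*log(5) + 4*log(2)) = -8*log(2) + 4*log(5).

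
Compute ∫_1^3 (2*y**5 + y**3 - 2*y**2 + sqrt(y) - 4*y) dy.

By the power rule, an antiderivative is F(y) = y**6/3 + y**4/4 + 2*y**(3/2)/3 - 2*y**3/3 - 2*y**2.
Then F(3) - F(1) = (2*sqrt(3) + 909/4) - (-17/12) = 2*sqrt(3) + 686/3.

2*sqrt(3) + 686/3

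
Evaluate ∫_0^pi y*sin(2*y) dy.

-pi/2

Integrate by parts once (u = y, dv = sin(2*y) dy).
An antiderivative is F(y) = -y*cos(2*y)/2 + sin(2*y)/4.
Then F(pi) - F(0) = (-pi/2) - (0) = -pi/2.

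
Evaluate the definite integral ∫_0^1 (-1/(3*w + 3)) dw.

An antiderivative is F(w) = -log(3*w + 3)/3.
Then F(1) - F(0) = (-log(6)/3) - (-log(3)/3) = -log(6)/3 + log(3)/3.

-log(6)/3 + log(3)/3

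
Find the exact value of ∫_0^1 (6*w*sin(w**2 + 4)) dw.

Let u = w**2 + 4, so du = 2*w dw. When w = 0, u = 4; when w = 1, u = 5.
The integral becomes 3·∫ sin(u) du from 4 to 5, with antiderivative -3*cos(u).
Back in w: F(w) = -3*cos(w**2 + 4).
Then F(1) - F(0) = (-3*cos(5)) - (-3*cos(4)) = 3*cos(4) - 3*cos(5).

3*cos(4) - 3*cos(5)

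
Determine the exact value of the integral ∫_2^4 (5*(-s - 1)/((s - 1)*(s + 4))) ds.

log(3/64)

Factor the denominator: s**2 + 3*s - 4 = (s + 4)(s - 1).
Partial fractions: 5*(-s - 1)/((s - 1)*(s + 4)) = -3/(s + 4) - 2/(s - 1).
An antiderivative is F(s) = -2*log(s - 1) - 3*log(s + 4).
Then F(4) - F(2) = (-9*log(2) - 2*log(3)) - (-3*log(3) - 3*log(2)) = log(3/64).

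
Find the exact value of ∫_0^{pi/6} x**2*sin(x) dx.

-2 - sqrt(3)*pi**2/72 + pi/6 + sqrt(3)

Integrate by parts twice (u = x^2, dv = sin(x) dx).
An antiderivative is F(x) = -x**2*cos(x) + 2*x*sin(x) + 2*cos(x).
Then F(pi/6) - F(0) = (-sqrt(3)*pi**2/72 + pi/6 + sqrt(3)) - (2) = -2 - sqrt(3)*pi**2/72 + pi/6 + sqrt(3).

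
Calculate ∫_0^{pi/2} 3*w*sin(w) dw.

Integrate by parts once (u = w, dv = 3*sin(w) dw).
An antiderivative is F(w) = -3*w*cos(w) + 3*sin(w).
Then F(pi/2) - F(0) = (3) - (0) = 3.

3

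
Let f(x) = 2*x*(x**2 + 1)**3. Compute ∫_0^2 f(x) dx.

156

Let u = x**2 + 1, so du = 2*x dx. When x = 0, u = 1; when x = 2, u = 5.
The integral becomes ∫ u**3 du from 1 to 5, with antiderivative u**4/4.
Back in x: F(x) = (x**2 + 1)**4/4.
Then F(2) - F(0) = (625/4) - (1/4) = 156.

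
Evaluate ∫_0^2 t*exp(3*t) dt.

Integrate by parts once (u = t, dv = exp(3*t) dt).
An antiderivative is F(t) = (3*t - 1)*exp(3*t)/9.
Then F(2) - F(0) = (5*exp(6)/9) - (-1/9) = 1/9 + 5*exp(6)/9.

1/9 + 5*exp(6)/9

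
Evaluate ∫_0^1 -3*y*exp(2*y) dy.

Integrate by parts once (u = y, dv = -3*exp(2*y) dy).
An antiderivative is F(y) = (-6*y + 3)*exp(2*y)/4.
Then F(1) - F(0) = (-3*exp(2)/4) - (3/4) = -3*exp(2)/4 - 3/4.

-3*exp(2)/4 - 3/4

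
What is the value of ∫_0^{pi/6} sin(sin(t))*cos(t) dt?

Let u = sin(t), so du = cos(t) dt. When t = 0, u = 0; when t = pi/6, u = 1/2.
The integral becomes ∫ sin(u) du from 0 to 1/2, with antiderivative -cos(u).
Back in t: F(t) = -cos(sin(t)).
Then F(pi/6) - F(0) = (-cos(1/2)) - (-1) = 1 - cos(1/2).

1 - cos(1/2)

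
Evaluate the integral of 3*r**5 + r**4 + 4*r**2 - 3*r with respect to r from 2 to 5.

42618/5

By the power rule, an antiderivative is F(r) = r**6/2 + r**5/5 + 4*r**3/3 - 3*r**2/2.
Then F(5) - F(2) = (25700/3) - (646/15) = 42618/5.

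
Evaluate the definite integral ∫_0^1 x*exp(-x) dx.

1 - 2*exp(-1)

Integrate by parts once (u = x, dv = exp(-x) dx).
An antiderivative is F(x) = (-x - 1)*exp(-x).
Then F(1) - F(0) = (-2*exp(-1)) - (-1) = 1 - 2*exp(-1).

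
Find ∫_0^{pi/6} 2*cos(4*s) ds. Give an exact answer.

sqrt(3)/4

An antiderivative is F(s) = sin(4*s)/2.
Then F(pi/6) - F(0) = (sqrt(3)/4) - (0) = sqrt(3)/4.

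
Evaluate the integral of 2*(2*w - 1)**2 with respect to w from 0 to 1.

2/3

Let u = 2*w - 1, so du = 2 dw. When w = 0, u = -1; when w = 1, u = 1.
The integral becomes ∫ u**2 du from -1 to 1, with antiderivative u**3/3.
Back in w: F(w) = (2*w - 1)**3/3.
Then F(1) - F(0) = (1/3) - (-1/3) = 2/3.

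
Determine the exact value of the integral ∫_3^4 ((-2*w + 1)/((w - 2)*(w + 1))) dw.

log(2/5)

Factor the denominator: w**2 - w - 2 = (w + 1)(w - 2).
Partial fractions: (-2*w + 1)/((w - 2)*(w + 1)) = -1/(w + 1) - 1/(w - 2).
An antiderivative is F(w) = -log(w - 2) - log(w + 1).
Then F(4) - F(3) = (-log(10)) - (-log(4)) = log(2/5).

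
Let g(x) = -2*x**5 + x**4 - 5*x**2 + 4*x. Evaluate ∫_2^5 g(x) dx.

-23607/5

By the power rule, an antiderivative is F(x) = -x**6/3 + x**5/5 - 5*x**3/3 + 2*x**2.
Then F(5) - F(2) = (-14225/3) - (-304/15) = -23607/5.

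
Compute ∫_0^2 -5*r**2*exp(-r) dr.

-10 + 50*exp(-2)

Integrate by parts twice (u = r^2, dv = -5*exp(-r) dr).
An antiderivative is F(r) = (5*r**2 + 10*r + 10)*exp(-r).
Then F(2) - F(0) = (50*exp(-2)) - (10) = -10 + 50*exp(-2).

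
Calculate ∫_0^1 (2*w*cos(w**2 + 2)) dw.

Let u = w**2 + 2, so du = 2*w dw. When w = 0, u = 2; when w = 1, u = 3.
The integral becomes ∫ cos(u) du from 2 to 3, with antiderivative sin(u).
Back in w: F(w) = sin(w**2 + 2).
Then F(1) - F(0) = (sin(3)) - (sin(2)) = -sin(2) + sin(3).

-sin(2) + sin(3)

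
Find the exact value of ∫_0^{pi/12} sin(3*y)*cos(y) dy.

5/16 - sqrt(3)/8

Use the identity sin(3*y)cos(y) = [sin(4*y) + sin(2*y)]/2.
An antiderivative is F(y) = -cos(2*y)/4 - cos(4*y)/8.
Then F(pi/12) - F(0) = (-sqrt(3)/8 - 1/16) - (-3/8) = 5/16 - sqrt(3)/8.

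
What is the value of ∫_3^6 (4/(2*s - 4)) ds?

log(16)

An antiderivative is F(s) = 2*log(2*s - 4).
Then F(6) - F(3) = (log(64)) - (log(4)) = log(16).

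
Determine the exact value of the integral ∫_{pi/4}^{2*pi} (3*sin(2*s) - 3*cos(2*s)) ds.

0

An antiderivative is F(s) = -3*sin(2*s)/2 - 3*cos(2*s)/2.
Then F(2*pi) - F(pi/4) = (-3/2) - (-3/2) = 0.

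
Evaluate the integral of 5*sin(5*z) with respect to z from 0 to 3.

Let u = 5*z, so du = 5 dz. When z = 0, u = 0; when z = 3, u = 15.
The integral becomes ∫ sin(u) du from 0 to 15, with antiderivative -cos(u).
Back in z: F(z) = -cos(5*z).
Then F(3) - F(0) = (-cos(15)) - (-1) = 1 - cos(15).

1 - cos(15)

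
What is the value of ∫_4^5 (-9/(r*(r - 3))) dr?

Factor the denominator: r**2 - 3*r = r(r - 3).
Partial fractions: -9/(r*(r - 3)) = 3/r - 3/(r - 3).
An antiderivative is F(r) = 3*log(r) - 3*log(r - 3).
Then F(5) - F(4) = (-3*log(2) + 3*log(5)) - (log(64)) = -9*log(2) + 3*log(5).

-9*log(2) + 3*log(5)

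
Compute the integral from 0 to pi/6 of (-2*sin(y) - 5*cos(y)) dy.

-9/2 + sqrt(3)

An antiderivative is F(y) = -5*sin(y) + 2*cos(y).
Then F(pi/6) - F(0) = (-5/2 + sqrt(3)) - (2) = -9/2 + sqrt(3).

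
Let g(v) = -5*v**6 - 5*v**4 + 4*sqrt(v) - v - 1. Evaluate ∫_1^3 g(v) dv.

By the power rule, an antiderivative is F(v) = -5*v**7/7 - v**5 + 8*v**(3/2)/3 - v**2/2 - v.
Then F(3) - F(1) = (-25377/14 + 8*sqrt(3)) - (-23/42) = -38054/21 + 8*sqrt(3).

-38054/21 + 8*sqrt(3)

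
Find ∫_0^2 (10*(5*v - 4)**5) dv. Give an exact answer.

Let u = 5*v - 4, so du = 5 dv. When v = 0, u = -4; when v = 2, u = 6.
The integral becomes 2·∫ u**5 du from -4 to 6, with antiderivative u**6/3.
Back in v: F(v) = (5*v - 4)**6/3.
Then F(2) - F(0) = (15552) - (4096/3) = 42560/3.

42560/3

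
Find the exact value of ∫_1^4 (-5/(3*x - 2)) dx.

An antiderivative is F(x) = -5*log(3*x - 2)/3.
Then F(4) - F(1) = (-5*log(10)/3) - (0) = -5*log(10)/3.

-5*log(10)/3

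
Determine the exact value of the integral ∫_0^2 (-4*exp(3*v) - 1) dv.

An antiderivative is F(v) = -4*exp(3*v)/3 - v.
Then F(2) - F(0) = (-4*exp(6)/3 - 2) - (-4/3) = -4*exp(6)/3 - 2/3.

-4*exp(6)/3 - 2/3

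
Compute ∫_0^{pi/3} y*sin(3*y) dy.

pi/9

Integrate by parts once (u = y, dv = sin(3*y) dy).
An antiderivative is F(y) = -y*cos(3*y)/3 + sin(3*y)/9.
Then F(pi/3) - F(0) = (pi/9) - (0) = pi/9.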